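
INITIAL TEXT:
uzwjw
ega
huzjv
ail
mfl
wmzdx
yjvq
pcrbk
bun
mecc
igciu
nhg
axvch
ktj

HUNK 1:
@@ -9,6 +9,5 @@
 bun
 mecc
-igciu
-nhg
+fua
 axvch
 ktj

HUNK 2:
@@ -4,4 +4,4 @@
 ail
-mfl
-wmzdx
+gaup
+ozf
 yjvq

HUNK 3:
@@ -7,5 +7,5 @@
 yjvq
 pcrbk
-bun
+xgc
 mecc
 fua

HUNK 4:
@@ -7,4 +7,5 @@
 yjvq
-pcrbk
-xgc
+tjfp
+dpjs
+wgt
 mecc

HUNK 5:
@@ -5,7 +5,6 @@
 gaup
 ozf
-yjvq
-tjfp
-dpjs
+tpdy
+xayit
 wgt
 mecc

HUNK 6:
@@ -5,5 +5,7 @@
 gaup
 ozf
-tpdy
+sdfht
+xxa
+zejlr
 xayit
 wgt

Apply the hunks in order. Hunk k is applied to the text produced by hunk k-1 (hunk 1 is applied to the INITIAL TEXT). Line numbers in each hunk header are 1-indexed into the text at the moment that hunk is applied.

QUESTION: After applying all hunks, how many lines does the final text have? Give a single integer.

Hunk 1: at line 9 remove [igciu,nhg] add [fua] -> 13 lines: uzwjw ega huzjv ail mfl wmzdx yjvq pcrbk bun mecc fua axvch ktj
Hunk 2: at line 4 remove [mfl,wmzdx] add [gaup,ozf] -> 13 lines: uzwjw ega huzjv ail gaup ozf yjvq pcrbk bun mecc fua axvch ktj
Hunk 3: at line 7 remove [bun] add [xgc] -> 13 lines: uzwjw ega huzjv ail gaup ozf yjvq pcrbk xgc mecc fua axvch ktj
Hunk 4: at line 7 remove [pcrbk,xgc] add [tjfp,dpjs,wgt] -> 14 lines: uzwjw ega huzjv ail gaup ozf yjvq tjfp dpjs wgt mecc fua axvch ktj
Hunk 5: at line 5 remove [yjvq,tjfp,dpjs] add [tpdy,xayit] -> 13 lines: uzwjw ega huzjv ail gaup ozf tpdy xayit wgt mecc fua axvch ktj
Hunk 6: at line 5 remove [tpdy] add [sdfht,xxa,zejlr] -> 15 lines: uzwjw ega huzjv ail gaup ozf sdfht xxa zejlr xayit wgt mecc fua axvch ktj
Final line count: 15

Answer: 15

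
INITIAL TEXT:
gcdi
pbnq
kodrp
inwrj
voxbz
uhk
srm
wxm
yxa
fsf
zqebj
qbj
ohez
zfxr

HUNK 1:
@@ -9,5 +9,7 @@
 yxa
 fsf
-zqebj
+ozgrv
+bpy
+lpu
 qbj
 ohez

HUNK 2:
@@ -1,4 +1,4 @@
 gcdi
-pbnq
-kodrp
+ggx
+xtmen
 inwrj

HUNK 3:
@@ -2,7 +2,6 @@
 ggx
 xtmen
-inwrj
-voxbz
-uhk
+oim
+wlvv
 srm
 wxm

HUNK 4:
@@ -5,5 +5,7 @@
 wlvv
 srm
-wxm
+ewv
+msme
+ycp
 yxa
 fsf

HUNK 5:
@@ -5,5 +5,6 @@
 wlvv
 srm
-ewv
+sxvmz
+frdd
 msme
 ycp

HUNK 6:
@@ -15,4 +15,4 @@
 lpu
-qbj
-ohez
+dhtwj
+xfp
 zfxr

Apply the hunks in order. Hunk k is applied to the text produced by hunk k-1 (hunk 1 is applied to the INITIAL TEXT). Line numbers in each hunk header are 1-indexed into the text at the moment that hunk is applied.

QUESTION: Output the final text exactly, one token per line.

Hunk 1: at line 9 remove [zqebj] add [ozgrv,bpy,lpu] -> 16 lines: gcdi pbnq kodrp inwrj voxbz uhk srm wxm yxa fsf ozgrv bpy lpu qbj ohez zfxr
Hunk 2: at line 1 remove [pbnq,kodrp] add [ggx,xtmen] -> 16 lines: gcdi ggx xtmen inwrj voxbz uhk srm wxm yxa fsf ozgrv bpy lpu qbj ohez zfxr
Hunk 3: at line 2 remove [inwrj,voxbz,uhk] add [oim,wlvv] -> 15 lines: gcdi ggx xtmen oim wlvv srm wxm yxa fsf ozgrv bpy lpu qbj ohez zfxr
Hunk 4: at line 5 remove [wxm] add [ewv,msme,ycp] -> 17 lines: gcdi ggx xtmen oim wlvv srm ewv msme ycp yxa fsf ozgrv bpy lpu qbj ohez zfxr
Hunk 5: at line 5 remove [ewv] add [sxvmz,frdd] -> 18 lines: gcdi ggx xtmen oim wlvv srm sxvmz frdd msme ycp yxa fsf ozgrv bpy lpu qbj ohez zfxr
Hunk 6: at line 15 remove [qbj,ohez] add [dhtwj,xfp] -> 18 lines: gcdi ggx xtmen oim wlvv srm sxvmz frdd msme ycp yxa fsf ozgrv bpy lpu dhtwj xfp zfxr

Answer: gcdi
ggx
xtmen
oim
wlvv
srm
sxvmz
frdd
msme
ycp
yxa
fsf
ozgrv
bpy
lpu
dhtwj
xfp
zfxr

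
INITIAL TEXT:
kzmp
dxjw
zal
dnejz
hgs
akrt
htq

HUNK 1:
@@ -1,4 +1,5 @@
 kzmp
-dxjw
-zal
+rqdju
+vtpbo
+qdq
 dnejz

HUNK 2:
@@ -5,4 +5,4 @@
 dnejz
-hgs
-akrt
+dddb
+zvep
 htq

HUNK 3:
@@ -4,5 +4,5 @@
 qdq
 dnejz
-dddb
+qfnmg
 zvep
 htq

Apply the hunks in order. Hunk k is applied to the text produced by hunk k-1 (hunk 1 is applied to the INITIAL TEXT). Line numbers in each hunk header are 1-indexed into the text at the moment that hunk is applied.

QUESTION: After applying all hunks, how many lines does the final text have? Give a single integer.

Hunk 1: at line 1 remove [dxjw,zal] add [rqdju,vtpbo,qdq] -> 8 lines: kzmp rqdju vtpbo qdq dnejz hgs akrt htq
Hunk 2: at line 5 remove [hgs,akrt] add [dddb,zvep] -> 8 lines: kzmp rqdju vtpbo qdq dnejz dddb zvep htq
Hunk 3: at line 4 remove [dddb] add [qfnmg] -> 8 lines: kzmp rqdju vtpbo qdq dnejz qfnmg zvep htq
Final line count: 8

Answer: 8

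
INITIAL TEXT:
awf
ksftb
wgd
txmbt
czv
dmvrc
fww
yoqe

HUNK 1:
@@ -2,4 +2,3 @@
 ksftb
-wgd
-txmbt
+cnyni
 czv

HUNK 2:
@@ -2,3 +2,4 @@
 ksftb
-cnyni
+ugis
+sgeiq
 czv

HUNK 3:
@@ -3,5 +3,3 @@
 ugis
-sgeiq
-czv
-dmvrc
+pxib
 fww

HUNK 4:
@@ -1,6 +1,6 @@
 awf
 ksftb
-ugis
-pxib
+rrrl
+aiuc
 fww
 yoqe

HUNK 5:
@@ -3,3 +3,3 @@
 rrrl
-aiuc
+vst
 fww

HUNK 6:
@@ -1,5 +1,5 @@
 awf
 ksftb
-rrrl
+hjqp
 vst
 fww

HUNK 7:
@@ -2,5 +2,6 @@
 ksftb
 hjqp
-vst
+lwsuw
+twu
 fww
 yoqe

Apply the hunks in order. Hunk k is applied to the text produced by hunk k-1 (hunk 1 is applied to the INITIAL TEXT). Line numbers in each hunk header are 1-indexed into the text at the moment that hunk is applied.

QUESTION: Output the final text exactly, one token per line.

Hunk 1: at line 2 remove [wgd,txmbt] add [cnyni] -> 7 lines: awf ksftb cnyni czv dmvrc fww yoqe
Hunk 2: at line 2 remove [cnyni] add [ugis,sgeiq] -> 8 lines: awf ksftb ugis sgeiq czv dmvrc fww yoqe
Hunk 3: at line 3 remove [sgeiq,czv,dmvrc] add [pxib] -> 6 lines: awf ksftb ugis pxib fww yoqe
Hunk 4: at line 1 remove [ugis,pxib] add [rrrl,aiuc] -> 6 lines: awf ksftb rrrl aiuc fww yoqe
Hunk 5: at line 3 remove [aiuc] add [vst] -> 6 lines: awf ksftb rrrl vst fww yoqe
Hunk 6: at line 1 remove [rrrl] add [hjqp] -> 6 lines: awf ksftb hjqp vst fww yoqe
Hunk 7: at line 2 remove [vst] add [lwsuw,twu] -> 7 lines: awf ksftb hjqp lwsuw twu fww yoqe

Answer: awf
ksftb
hjqp
lwsuw
twu
fww
yoqe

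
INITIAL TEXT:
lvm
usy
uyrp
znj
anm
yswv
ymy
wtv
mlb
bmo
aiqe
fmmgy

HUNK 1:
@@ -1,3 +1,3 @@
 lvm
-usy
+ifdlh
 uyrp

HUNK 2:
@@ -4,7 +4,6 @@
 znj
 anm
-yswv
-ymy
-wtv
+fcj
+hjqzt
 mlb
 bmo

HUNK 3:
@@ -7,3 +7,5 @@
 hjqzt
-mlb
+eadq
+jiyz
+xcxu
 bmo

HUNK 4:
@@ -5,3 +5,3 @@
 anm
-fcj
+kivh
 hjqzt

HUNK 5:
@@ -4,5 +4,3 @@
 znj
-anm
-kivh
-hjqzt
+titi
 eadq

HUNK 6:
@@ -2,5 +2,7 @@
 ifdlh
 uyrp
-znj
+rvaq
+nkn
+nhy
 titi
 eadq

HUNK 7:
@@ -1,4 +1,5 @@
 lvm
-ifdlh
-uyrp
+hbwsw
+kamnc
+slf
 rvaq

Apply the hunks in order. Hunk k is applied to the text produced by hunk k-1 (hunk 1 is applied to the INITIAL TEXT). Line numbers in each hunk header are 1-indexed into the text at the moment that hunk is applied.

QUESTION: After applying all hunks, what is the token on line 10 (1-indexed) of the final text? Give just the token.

Hunk 1: at line 1 remove [usy] add [ifdlh] -> 12 lines: lvm ifdlh uyrp znj anm yswv ymy wtv mlb bmo aiqe fmmgy
Hunk 2: at line 4 remove [yswv,ymy,wtv] add [fcj,hjqzt] -> 11 lines: lvm ifdlh uyrp znj anm fcj hjqzt mlb bmo aiqe fmmgy
Hunk 3: at line 7 remove [mlb] add [eadq,jiyz,xcxu] -> 13 lines: lvm ifdlh uyrp znj anm fcj hjqzt eadq jiyz xcxu bmo aiqe fmmgy
Hunk 4: at line 5 remove [fcj] add [kivh] -> 13 lines: lvm ifdlh uyrp znj anm kivh hjqzt eadq jiyz xcxu bmo aiqe fmmgy
Hunk 5: at line 4 remove [anm,kivh,hjqzt] add [titi] -> 11 lines: lvm ifdlh uyrp znj titi eadq jiyz xcxu bmo aiqe fmmgy
Hunk 6: at line 2 remove [znj] add [rvaq,nkn,nhy] -> 13 lines: lvm ifdlh uyrp rvaq nkn nhy titi eadq jiyz xcxu bmo aiqe fmmgy
Hunk 7: at line 1 remove [ifdlh,uyrp] add [hbwsw,kamnc,slf] -> 14 lines: lvm hbwsw kamnc slf rvaq nkn nhy titi eadq jiyz xcxu bmo aiqe fmmgy
Final line 10: jiyz

Answer: jiyz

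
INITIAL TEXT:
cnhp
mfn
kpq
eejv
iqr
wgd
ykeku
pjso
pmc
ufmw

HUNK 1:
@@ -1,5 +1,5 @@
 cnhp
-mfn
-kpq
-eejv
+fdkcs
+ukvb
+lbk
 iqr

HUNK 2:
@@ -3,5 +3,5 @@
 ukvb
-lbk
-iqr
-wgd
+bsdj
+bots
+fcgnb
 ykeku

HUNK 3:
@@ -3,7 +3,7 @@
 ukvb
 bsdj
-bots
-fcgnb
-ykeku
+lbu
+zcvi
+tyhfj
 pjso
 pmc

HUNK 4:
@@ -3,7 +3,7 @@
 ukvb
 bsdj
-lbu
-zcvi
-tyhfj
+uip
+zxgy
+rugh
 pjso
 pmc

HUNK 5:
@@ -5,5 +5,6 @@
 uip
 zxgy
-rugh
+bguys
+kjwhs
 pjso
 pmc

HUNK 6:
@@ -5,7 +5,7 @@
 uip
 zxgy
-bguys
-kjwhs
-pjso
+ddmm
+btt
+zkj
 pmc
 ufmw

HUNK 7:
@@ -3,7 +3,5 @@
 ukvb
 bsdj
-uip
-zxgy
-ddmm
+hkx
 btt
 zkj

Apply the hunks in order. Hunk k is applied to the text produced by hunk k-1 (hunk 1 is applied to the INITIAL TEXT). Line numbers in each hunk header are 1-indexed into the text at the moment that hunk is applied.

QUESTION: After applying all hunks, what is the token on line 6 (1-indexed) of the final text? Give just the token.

Hunk 1: at line 1 remove [mfn,kpq,eejv] add [fdkcs,ukvb,lbk] -> 10 lines: cnhp fdkcs ukvb lbk iqr wgd ykeku pjso pmc ufmw
Hunk 2: at line 3 remove [lbk,iqr,wgd] add [bsdj,bots,fcgnb] -> 10 lines: cnhp fdkcs ukvb bsdj bots fcgnb ykeku pjso pmc ufmw
Hunk 3: at line 3 remove [bots,fcgnb,ykeku] add [lbu,zcvi,tyhfj] -> 10 lines: cnhp fdkcs ukvb bsdj lbu zcvi tyhfj pjso pmc ufmw
Hunk 4: at line 3 remove [lbu,zcvi,tyhfj] add [uip,zxgy,rugh] -> 10 lines: cnhp fdkcs ukvb bsdj uip zxgy rugh pjso pmc ufmw
Hunk 5: at line 5 remove [rugh] add [bguys,kjwhs] -> 11 lines: cnhp fdkcs ukvb bsdj uip zxgy bguys kjwhs pjso pmc ufmw
Hunk 6: at line 5 remove [bguys,kjwhs,pjso] add [ddmm,btt,zkj] -> 11 lines: cnhp fdkcs ukvb bsdj uip zxgy ddmm btt zkj pmc ufmw
Hunk 7: at line 3 remove [uip,zxgy,ddmm] add [hkx] -> 9 lines: cnhp fdkcs ukvb bsdj hkx btt zkj pmc ufmw
Final line 6: btt

Answer: btt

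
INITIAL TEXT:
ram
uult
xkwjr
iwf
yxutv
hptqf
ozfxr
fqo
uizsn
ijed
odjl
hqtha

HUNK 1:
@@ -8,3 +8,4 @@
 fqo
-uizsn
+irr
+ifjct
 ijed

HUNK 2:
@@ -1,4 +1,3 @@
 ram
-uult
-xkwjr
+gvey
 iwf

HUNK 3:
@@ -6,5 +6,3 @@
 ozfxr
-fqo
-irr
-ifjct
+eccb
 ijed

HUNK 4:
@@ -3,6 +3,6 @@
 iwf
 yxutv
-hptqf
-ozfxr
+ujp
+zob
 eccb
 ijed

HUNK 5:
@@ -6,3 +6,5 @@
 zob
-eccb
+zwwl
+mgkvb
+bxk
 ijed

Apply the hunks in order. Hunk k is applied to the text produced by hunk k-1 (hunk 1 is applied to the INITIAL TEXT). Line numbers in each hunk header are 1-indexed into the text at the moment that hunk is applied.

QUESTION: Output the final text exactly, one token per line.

Hunk 1: at line 8 remove [uizsn] add [irr,ifjct] -> 13 lines: ram uult xkwjr iwf yxutv hptqf ozfxr fqo irr ifjct ijed odjl hqtha
Hunk 2: at line 1 remove [uult,xkwjr] add [gvey] -> 12 lines: ram gvey iwf yxutv hptqf ozfxr fqo irr ifjct ijed odjl hqtha
Hunk 3: at line 6 remove [fqo,irr,ifjct] add [eccb] -> 10 lines: ram gvey iwf yxutv hptqf ozfxr eccb ijed odjl hqtha
Hunk 4: at line 3 remove [hptqf,ozfxr] add [ujp,zob] -> 10 lines: ram gvey iwf yxutv ujp zob eccb ijed odjl hqtha
Hunk 5: at line 6 remove [eccb] add [zwwl,mgkvb,bxk] -> 12 lines: ram gvey iwf yxutv ujp zob zwwl mgkvb bxk ijed odjl hqtha

Answer: ram
gvey
iwf
yxutv
ujp
zob
zwwl
mgkvb
bxk
ijed
odjl
hqtha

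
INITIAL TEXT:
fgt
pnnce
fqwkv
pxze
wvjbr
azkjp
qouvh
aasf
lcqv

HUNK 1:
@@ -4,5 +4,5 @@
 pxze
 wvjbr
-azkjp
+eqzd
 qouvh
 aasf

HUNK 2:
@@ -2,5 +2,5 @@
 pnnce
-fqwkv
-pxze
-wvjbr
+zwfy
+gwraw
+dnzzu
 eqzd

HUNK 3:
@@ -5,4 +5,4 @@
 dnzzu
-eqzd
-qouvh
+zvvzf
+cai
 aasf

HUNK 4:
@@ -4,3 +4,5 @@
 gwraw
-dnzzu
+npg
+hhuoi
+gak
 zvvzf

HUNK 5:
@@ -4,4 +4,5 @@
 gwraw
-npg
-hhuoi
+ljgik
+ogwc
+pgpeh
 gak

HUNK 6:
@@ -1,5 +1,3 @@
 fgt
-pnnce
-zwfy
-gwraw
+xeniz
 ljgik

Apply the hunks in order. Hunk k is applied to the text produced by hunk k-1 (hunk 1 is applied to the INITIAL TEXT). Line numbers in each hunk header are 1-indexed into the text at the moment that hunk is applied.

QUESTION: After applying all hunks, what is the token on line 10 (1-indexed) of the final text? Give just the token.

Answer: lcqv

Derivation:
Hunk 1: at line 4 remove [azkjp] add [eqzd] -> 9 lines: fgt pnnce fqwkv pxze wvjbr eqzd qouvh aasf lcqv
Hunk 2: at line 2 remove [fqwkv,pxze,wvjbr] add [zwfy,gwraw,dnzzu] -> 9 lines: fgt pnnce zwfy gwraw dnzzu eqzd qouvh aasf lcqv
Hunk 3: at line 5 remove [eqzd,qouvh] add [zvvzf,cai] -> 9 lines: fgt pnnce zwfy gwraw dnzzu zvvzf cai aasf lcqv
Hunk 4: at line 4 remove [dnzzu] add [npg,hhuoi,gak] -> 11 lines: fgt pnnce zwfy gwraw npg hhuoi gak zvvzf cai aasf lcqv
Hunk 5: at line 4 remove [npg,hhuoi] add [ljgik,ogwc,pgpeh] -> 12 lines: fgt pnnce zwfy gwraw ljgik ogwc pgpeh gak zvvzf cai aasf lcqv
Hunk 6: at line 1 remove [pnnce,zwfy,gwraw] add [xeniz] -> 10 lines: fgt xeniz ljgik ogwc pgpeh gak zvvzf cai aasf lcqv
Final line 10: lcqv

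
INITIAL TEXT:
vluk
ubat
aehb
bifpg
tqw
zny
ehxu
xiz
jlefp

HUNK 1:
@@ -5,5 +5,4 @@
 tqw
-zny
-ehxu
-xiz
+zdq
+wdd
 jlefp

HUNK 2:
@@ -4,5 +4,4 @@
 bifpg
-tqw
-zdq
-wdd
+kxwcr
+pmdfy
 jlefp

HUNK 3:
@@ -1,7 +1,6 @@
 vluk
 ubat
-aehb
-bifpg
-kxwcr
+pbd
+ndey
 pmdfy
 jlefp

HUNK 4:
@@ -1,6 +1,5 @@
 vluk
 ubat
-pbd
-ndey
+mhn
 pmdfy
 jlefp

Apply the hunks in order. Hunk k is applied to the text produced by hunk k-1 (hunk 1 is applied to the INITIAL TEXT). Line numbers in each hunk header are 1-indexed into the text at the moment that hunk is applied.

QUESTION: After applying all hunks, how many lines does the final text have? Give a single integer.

Answer: 5

Derivation:
Hunk 1: at line 5 remove [zny,ehxu,xiz] add [zdq,wdd] -> 8 lines: vluk ubat aehb bifpg tqw zdq wdd jlefp
Hunk 2: at line 4 remove [tqw,zdq,wdd] add [kxwcr,pmdfy] -> 7 lines: vluk ubat aehb bifpg kxwcr pmdfy jlefp
Hunk 3: at line 1 remove [aehb,bifpg,kxwcr] add [pbd,ndey] -> 6 lines: vluk ubat pbd ndey pmdfy jlefp
Hunk 4: at line 1 remove [pbd,ndey] add [mhn] -> 5 lines: vluk ubat mhn pmdfy jlefp
Final line count: 5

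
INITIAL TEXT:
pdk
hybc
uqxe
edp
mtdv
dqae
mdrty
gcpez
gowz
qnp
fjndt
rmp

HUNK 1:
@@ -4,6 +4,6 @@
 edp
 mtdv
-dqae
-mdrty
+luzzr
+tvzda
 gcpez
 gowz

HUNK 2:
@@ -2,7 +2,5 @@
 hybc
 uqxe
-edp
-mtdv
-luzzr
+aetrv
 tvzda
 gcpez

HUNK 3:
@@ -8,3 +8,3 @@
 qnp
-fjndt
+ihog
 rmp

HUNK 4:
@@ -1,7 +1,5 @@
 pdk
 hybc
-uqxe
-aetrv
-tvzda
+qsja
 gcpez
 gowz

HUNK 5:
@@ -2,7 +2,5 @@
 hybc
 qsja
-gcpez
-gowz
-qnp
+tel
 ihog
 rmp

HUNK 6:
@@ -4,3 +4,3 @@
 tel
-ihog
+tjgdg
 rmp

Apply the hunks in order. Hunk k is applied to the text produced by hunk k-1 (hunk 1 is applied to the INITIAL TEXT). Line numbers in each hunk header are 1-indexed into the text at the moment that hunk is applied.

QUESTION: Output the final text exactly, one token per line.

Hunk 1: at line 4 remove [dqae,mdrty] add [luzzr,tvzda] -> 12 lines: pdk hybc uqxe edp mtdv luzzr tvzda gcpez gowz qnp fjndt rmp
Hunk 2: at line 2 remove [edp,mtdv,luzzr] add [aetrv] -> 10 lines: pdk hybc uqxe aetrv tvzda gcpez gowz qnp fjndt rmp
Hunk 3: at line 8 remove [fjndt] add [ihog] -> 10 lines: pdk hybc uqxe aetrv tvzda gcpez gowz qnp ihog rmp
Hunk 4: at line 1 remove [uqxe,aetrv,tvzda] add [qsja] -> 8 lines: pdk hybc qsja gcpez gowz qnp ihog rmp
Hunk 5: at line 2 remove [gcpez,gowz,qnp] add [tel] -> 6 lines: pdk hybc qsja tel ihog rmp
Hunk 6: at line 4 remove [ihog] add [tjgdg] -> 6 lines: pdk hybc qsja tel tjgdg rmp

Answer: pdk
hybc
qsja
tel
tjgdg
rmp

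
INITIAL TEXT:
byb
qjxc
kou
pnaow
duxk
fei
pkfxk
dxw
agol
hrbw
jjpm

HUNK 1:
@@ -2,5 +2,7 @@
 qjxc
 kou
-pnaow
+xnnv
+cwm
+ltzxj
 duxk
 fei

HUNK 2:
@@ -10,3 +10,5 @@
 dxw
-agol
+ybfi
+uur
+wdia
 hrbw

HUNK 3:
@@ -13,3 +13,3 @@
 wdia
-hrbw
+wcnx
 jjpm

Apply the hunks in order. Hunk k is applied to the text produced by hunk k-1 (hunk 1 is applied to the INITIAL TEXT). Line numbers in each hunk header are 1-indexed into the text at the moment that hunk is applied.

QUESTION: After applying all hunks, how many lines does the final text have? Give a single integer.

Hunk 1: at line 2 remove [pnaow] add [xnnv,cwm,ltzxj] -> 13 lines: byb qjxc kou xnnv cwm ltzxj duxk fei pkfxk dxw agol hrbw jjpm
Hunk 2: at line 10 remove [agol] add [ybfi,uur,wdia] -> 15 lines: byb qjxc kou xnnv cwm ltzxj duxk fei pkfxk dxw ybfi uur wdia hrbw jjpm
Hunk 3: at line 13 remove [hrbw] add [wcnx] -> 15 lines: byb qjxc kou xnnv cwm ltzxj duxk fei pkfxk dxw ybfi uur wdia wcnx jjpm
Final line count: 15

Answer: 15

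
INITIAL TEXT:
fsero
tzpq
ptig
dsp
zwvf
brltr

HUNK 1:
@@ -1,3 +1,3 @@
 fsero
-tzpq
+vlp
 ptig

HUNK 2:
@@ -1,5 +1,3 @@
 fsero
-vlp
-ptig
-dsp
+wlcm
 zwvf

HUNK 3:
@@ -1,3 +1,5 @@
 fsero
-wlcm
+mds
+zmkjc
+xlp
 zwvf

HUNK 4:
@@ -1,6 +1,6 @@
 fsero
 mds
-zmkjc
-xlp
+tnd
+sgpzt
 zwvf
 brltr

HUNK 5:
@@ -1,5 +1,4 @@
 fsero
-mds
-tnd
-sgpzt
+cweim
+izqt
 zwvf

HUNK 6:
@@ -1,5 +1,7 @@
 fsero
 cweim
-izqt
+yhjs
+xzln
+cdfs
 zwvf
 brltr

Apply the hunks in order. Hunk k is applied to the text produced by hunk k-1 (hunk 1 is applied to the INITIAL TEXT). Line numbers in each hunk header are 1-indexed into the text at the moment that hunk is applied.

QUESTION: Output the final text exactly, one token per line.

Answer: fsero
cweim
yhjs
xzln
cdfs
zwvf
brltr

Derivation:
Hunk 1: at line 1 remove [tzpq] add [vlp] -> 6 lines: fsero vlp ptig dsp zwvf brltr
Hunk 2: at line 1 remove [vlp,ptig,dsp] add [wlcm] -> 4 lines: fsero wlcm zwvf brltr
Hunk 3: at line 1 remove [wlcm] add [mds,zmkjc,xlp] -> 6 lines: fsero mds zmkjc xlp zwvf brltr
Hunk 4: at line 1 remove [zmkjc,xlp] add [tnd,sgpzt] -> 6 lines: fsero mds tnd sgpzt zwvf brltr
Hunk 5: at line 1 remove [mds,tnd,sgpzt] add [cweim,izqt] -> 5 lines: fsero cweim izqt zwvf brltr
Hunk 6: at line 1 remove [izqt] add [yhjs,xzln,cdfs] -> 7 lines: fsero cweim yhjs xzln cdfs zwvf brltr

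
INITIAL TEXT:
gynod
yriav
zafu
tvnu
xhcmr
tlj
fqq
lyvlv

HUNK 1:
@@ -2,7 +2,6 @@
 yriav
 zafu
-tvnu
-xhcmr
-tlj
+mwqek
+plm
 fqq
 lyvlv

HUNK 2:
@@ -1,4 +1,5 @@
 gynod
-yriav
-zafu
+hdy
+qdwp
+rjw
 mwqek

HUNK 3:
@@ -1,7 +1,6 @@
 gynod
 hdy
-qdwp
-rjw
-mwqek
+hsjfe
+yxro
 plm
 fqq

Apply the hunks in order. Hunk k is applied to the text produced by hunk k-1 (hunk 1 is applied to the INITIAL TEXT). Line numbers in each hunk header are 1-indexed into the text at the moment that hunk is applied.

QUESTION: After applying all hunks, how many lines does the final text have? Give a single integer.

Answer: 7

Derivation:
Hunk 1: at line 2 remove [tvnu,xhcmr,tlj] add [mwqek,plm] -> 7 lines: gynod yriav zafu mwqek plm fqq lyvlv
Hunk 2: at line 1 remove [yriav,zafu] add [hdy,qdwp,rjw] -> 8 lines: gynod hdy qdwp rjw mwqek plm fqq lyvlv
Hunk 3: at line 1 remove [qdwp,rjw,mwqek] add [hsjfe,yxro] -> 7 lines: gynod hdy hsjfe yxro plm fqq lyvlv
Final line count: 7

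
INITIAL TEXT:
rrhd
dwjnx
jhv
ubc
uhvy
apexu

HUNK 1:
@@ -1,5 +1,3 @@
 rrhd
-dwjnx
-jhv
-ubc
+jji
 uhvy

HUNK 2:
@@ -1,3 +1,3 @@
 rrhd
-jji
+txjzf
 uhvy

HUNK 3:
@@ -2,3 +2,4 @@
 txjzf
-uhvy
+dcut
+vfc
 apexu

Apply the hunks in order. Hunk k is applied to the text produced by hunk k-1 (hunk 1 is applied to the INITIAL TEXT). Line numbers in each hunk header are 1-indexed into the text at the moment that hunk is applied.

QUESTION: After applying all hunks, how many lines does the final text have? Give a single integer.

Hunk 1: at line 1 remove [dwjnx,jhv,ubc] add [jji] -> 4 lines: rrhd jji uhvy apexu
Hunk 2: at line 1 remove [jji] add [txjzf] -> 4 lines: rrhd txjzf uhvy apexu
Hunk 3: at line 2 remove [uhvy] add [dcut,vfc] -> 5 lines: rrhd txjzf dcut vfc apexu
Final line count: 5

Answer: 5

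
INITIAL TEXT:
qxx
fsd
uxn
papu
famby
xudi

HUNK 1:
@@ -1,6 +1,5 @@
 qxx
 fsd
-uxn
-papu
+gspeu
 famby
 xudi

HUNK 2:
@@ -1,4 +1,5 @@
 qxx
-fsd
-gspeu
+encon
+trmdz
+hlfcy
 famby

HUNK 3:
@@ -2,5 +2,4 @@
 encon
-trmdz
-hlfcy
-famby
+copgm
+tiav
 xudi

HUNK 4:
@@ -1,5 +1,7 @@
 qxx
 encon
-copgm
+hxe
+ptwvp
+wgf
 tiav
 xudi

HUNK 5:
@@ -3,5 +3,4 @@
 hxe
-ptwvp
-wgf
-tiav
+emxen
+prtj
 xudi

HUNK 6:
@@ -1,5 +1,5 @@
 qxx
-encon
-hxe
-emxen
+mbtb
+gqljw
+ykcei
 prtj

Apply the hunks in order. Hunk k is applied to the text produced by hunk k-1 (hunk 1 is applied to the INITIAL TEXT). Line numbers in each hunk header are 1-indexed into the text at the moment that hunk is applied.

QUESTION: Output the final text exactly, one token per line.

Answer: qxx
mbtb
gqljw
ykcei
prtj
xudi

Derivation:
Hunk 1: at line 1 remove [uxn,papu] add [gspeu] -> 5 lines: qxx fsd gspeu famby xudi
Hunk 2: at line 1 remove [fsd,gspeu] add [encon,trmdz,hlfcy] -> 6 lines: qxx encon trmdz hlfcy famby xudi
Hunk 3: at line 2 remove [trmdz,hlfcy,famby] add [copgm,tiav] -> 5 lines: qxx encon copgm tiav xudi
Hunk 4: at line 1 remove [copgm] add [hxe,ptwvp,wgf] -> 7 lines: qxx encon hxe ptwvp wgf tiav xudi
Hunk 5: at line 3 remove [ptwvp,wgf,tiav] add [emxen,prtj] -> 6 lines: qxx encon hxe emxen prtj xudi
Hunk 6: at line 1 remove [encon,hxe,emxen] add [mbtb,gqljw,ykcei] -> 6 lines: qxx mbtb gqljw ykcei prtj xudi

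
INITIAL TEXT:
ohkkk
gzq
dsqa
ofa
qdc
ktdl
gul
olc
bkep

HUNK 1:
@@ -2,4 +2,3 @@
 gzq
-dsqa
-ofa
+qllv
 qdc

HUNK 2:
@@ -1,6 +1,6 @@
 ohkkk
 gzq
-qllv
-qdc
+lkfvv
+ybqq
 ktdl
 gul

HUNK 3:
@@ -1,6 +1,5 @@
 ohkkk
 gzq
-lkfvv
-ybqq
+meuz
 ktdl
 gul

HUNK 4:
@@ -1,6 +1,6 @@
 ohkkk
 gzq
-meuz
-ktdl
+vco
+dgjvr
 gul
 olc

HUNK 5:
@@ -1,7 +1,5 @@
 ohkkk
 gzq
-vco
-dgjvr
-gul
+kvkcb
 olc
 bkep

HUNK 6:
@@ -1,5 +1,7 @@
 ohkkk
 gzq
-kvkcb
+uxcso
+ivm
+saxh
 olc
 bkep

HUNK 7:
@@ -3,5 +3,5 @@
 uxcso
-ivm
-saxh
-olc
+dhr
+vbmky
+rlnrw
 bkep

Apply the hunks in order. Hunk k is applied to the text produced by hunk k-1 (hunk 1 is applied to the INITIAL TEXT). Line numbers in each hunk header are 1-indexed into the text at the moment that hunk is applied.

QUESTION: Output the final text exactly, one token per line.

Answer: ohkkk
gzq
uxcso
dhr
vbmky
rlnrw
bkep

Derivation:
Hunk 1: at line 2 remove [dsqa,ofa] add [qllv] -> 8 lines: ohkkk gzq qllv qdc ktdl gul olc bkep
Hunk 2: at line 1 remove [qllv,qdc] add [lkfvv,ybqq] -> 8 lines: ohkkk gzq lkfvv ybqq ktdl gul olc bkep
Hunk 3: at line 1 remove [lkfvv,ybqq] add [meuz] -> 7 lines: ohkkk gzq meuz ktdl gul olc bkep
Hunk 4: at line 1 remove [meuz,ktdl] add [vco,dgjvr] -> 7 lines: ohkkk gzq vco dgjvr gul olc bkep
Hunk 5: at line 1 remove [vco,dgjvr,gul] add [kvkcb] -> 5 lines: ohkkk gzq kvkcb olc bkep
Hunk 6: at line 1 remove [kvkcb] add [uxcso,ivm,saxh] -> 7 lines: ohkkk gzq uxcso ivm saxh olc bkep
Hunk 7: at line 3 remove [ivm,saxh,olc] add [dhr,vbmky,rlnrw] -> 7 lines: ohkkk gzq uxcso dhr vbmky rlnrw bkep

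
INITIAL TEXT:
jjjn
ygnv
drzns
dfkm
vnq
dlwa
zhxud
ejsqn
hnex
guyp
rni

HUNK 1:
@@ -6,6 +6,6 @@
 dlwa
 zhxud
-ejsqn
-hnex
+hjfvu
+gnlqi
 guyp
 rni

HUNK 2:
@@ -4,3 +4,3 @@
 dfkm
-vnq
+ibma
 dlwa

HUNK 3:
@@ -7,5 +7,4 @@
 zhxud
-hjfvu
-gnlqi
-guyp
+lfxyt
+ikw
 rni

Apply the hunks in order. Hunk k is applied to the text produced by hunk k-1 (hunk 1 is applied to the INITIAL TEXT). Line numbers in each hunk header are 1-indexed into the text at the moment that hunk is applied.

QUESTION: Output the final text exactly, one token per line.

Answer: jjjn
ygnv
drzns
dfkm
ibma
dlwa
zhxud
lfxyt
ikw
rni

Derivation:
Hunk 1: at line 6 remove [ejsqn,hnex] add [hjfvu,gnlqi] -> 11 lines: jjjn ygnv drzns dfkm vnq dlwa zhxud hjfvu gnlqi guyp rni
Hunk 2: at line 4 remove [vnq] add [ibma] -> 11 lines: jjjn ygnv drzns dfkm ibma dlwa zhxud hjfvu gnlqi guyp rni
Hunk 3: at line 7 remove [hjfvu,gnlqi,guyp] add [lfxyt,ikw] -> 10 lines: jjjn ygnv drzns dfkm ibma dlwa zhxud lfxyt ikw rni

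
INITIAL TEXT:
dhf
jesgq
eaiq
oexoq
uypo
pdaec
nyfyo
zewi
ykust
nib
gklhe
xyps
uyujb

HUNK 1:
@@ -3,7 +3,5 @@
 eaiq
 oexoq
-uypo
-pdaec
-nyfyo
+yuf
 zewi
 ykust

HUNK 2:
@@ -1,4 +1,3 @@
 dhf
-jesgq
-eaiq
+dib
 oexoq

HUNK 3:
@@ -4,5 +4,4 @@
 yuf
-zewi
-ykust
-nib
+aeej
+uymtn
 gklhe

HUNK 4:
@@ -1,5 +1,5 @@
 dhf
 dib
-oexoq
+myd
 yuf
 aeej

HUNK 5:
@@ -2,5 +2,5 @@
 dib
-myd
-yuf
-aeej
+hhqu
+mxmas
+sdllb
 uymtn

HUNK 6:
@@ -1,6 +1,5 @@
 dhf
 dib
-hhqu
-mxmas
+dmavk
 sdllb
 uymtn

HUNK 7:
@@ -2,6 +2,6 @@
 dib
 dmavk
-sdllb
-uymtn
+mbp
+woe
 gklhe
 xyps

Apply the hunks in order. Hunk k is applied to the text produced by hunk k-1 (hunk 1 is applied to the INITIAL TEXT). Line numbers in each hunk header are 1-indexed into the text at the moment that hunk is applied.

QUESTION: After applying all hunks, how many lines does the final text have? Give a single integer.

Hunk 1: at line 3 remove [uypo,pdaec,nyfyo] add [yuf] -> 11 lines: dhf jesgq eaiq oexoq yuf zewi ykust nib gklhe xyps uyujb
Hunk 2: at line 1 remove [jesgq,eaiq] add [dib] -> 10 lines: dhf dib oexoq yuf zewi ykust nib gklhe xyps uyujb
Hunk 3: at line 4 remove [zewi,ykust,nib] add [aeej,uymtn] -> 9 lines: dhf dib oexoq yuf aeej uymtn gklhe xyps uyujb
Hunk 4: at line 1 remove [oexoq] add [myd] -> 9 lines: dhf dib myd yuf aeej uymtn gklhe xyps uyujb
Hunk 5: at line 2 remove [myd,yuf,aeej] add [hhqu,mxmas,sdllb] -> 9 lines: dhf dib hhqu mxmas sdllb uymtn gklhe xyps uyujb
Hunk 6: at line 1 remove [hhqu,mxmas] add [dmavk] -> 8 lines: dhf dib dmavk sdllb uymtn gklhe xyps uyujb
Hunk 7: at line 2 remove [sdllb,uymtn] add [mbp,woe] -> 8 lines: dhf dib dmavk mbp woe gklhe xyps uyujb
Final line count: 8

Answer: 8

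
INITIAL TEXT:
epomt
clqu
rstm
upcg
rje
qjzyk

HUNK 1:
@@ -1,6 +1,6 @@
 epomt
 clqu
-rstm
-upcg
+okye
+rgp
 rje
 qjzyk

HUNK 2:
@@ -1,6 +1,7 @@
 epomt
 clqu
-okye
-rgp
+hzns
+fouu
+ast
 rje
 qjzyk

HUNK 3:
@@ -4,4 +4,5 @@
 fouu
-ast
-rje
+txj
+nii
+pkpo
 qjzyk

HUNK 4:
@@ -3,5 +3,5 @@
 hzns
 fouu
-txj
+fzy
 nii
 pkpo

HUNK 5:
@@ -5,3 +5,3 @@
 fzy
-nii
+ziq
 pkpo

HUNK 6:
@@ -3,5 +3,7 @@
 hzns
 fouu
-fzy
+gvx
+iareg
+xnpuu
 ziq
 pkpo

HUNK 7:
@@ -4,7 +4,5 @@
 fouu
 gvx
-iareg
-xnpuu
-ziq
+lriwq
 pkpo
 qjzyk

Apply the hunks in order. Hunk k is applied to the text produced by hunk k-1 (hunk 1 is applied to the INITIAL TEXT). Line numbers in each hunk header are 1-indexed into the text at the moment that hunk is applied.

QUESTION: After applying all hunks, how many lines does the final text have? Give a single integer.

Answer: 8

Derivation:
Hunk 1: at line 1 remove [rstm,upcg] add [okye,rgp] -> 6 lines: epomt clqu okye rgp rje qjzyk
Hunk 2: at line 1 remove [okye,rgp] add [hzns,fouu,ast] -> 7 lines: epomt clqu hzns fouu ast rje qjzyk
Hunk 3: at line 4 remove [ast,rje] add [txj,nii,pkpo] -> 8 lines: epomt clqu hzns fouu txj nii pkpo qjzyk
Hunk 4: at line 3 remove [txj] add [fzy] -> 8 lines: epomt clqu hzns fouu fzy nii pkpo qjzyk
Hunk 5: at line 5 remove [nii] add [ziq] -> 8 lines: epomt clqu hzns fouu fzy ziq pkpo qjzyk
Hunk 6: at line 3 remove [fzy] add [gvx,iareg,xnpuu] -> 10 lines: epomt clqu hzns fouu gvx iareg xnpuu ziq pkpo qjzyk
Hunk 7: at line 4 remove [iareg,xnpuu,ziq] add [lriwq] -> 8 lines: epomt clqu hzns fouu gvx lriwq pkpo qjzyk
Final line count: 8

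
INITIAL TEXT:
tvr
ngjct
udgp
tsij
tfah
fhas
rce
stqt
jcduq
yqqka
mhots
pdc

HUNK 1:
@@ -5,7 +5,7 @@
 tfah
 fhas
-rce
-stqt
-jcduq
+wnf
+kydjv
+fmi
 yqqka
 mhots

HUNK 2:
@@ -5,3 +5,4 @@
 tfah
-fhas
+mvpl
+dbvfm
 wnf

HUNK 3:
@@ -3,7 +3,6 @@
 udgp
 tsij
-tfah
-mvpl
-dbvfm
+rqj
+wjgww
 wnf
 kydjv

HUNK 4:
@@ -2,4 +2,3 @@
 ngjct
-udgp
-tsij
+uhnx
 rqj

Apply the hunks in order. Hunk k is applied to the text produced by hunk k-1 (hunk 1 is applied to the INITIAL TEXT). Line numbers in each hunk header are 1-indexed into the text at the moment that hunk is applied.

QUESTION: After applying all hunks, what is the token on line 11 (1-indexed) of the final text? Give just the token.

Hunk 1: at line 5 remove [rce,stqt,jcduq] add [wnf,kydjv,fmi] -> 12 lines: tvr ngjct udgp tsij tfah fhas wnf kydjv fmi yqqka mhots pdc
Hunk 2: at line 5 remove [fhas] add [mvpl,dbvfm] -> 13 lines: tvr ngjct udgp tsij tfah mvpl dbvfm wnf kydjv fmi yqqka mhots pdc
Hunk 3: at line 3 remove [tfah,mvpl,dbvfm] add [rqj,wjgww] -> 12 lines: tvr ngjct udgp tsij rqj wjgww wnf kydjv fmi yqqka mhots pdc
Hunk 4: at line 2 remove [udgp,tsij] add [uhnx] -> 11 lines: tvr ngjct uhnx rqj wjgww wnf kydjv fmi yqqka mhots pdc
Final line 11: pdc

Answer: pdc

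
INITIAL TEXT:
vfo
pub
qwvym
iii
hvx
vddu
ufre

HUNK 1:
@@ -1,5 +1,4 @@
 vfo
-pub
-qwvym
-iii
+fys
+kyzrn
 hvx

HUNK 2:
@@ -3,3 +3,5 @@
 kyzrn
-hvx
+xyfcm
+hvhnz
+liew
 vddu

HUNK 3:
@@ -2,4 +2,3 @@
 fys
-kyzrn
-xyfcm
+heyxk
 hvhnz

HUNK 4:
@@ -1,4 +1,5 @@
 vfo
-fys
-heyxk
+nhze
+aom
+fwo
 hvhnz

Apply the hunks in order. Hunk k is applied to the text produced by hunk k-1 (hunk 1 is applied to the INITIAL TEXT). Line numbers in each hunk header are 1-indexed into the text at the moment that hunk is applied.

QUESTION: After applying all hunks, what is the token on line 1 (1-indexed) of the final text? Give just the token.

Answer: vfo

Derivation:
Hunk 1: at line 1 remove [pub,qwvym,iii] add [fys,kyzrn] -> 6 lines: vfo fys kyzrn hvx vddu ufre
Hunk 2: at line 3 remove [hvx] add [xyfcm,hvhnz,liew] -> 8 lines: vfo fys kyzrn xyfcm hvhnz liew vddu ufre
Hunk 3: at line 2 remove [kyzrn,xyfcm] add [heyxk] -> 7 lines: vfo fys heyxk hvhnz liew vddu ufre
Hunk 4: at line 1 remove [fys,heyxk] add [nhze,aom,fwo] -> 8 lines: vfo nhze aom fwo hvhnz liew vddu ufre
Final line 1: vfo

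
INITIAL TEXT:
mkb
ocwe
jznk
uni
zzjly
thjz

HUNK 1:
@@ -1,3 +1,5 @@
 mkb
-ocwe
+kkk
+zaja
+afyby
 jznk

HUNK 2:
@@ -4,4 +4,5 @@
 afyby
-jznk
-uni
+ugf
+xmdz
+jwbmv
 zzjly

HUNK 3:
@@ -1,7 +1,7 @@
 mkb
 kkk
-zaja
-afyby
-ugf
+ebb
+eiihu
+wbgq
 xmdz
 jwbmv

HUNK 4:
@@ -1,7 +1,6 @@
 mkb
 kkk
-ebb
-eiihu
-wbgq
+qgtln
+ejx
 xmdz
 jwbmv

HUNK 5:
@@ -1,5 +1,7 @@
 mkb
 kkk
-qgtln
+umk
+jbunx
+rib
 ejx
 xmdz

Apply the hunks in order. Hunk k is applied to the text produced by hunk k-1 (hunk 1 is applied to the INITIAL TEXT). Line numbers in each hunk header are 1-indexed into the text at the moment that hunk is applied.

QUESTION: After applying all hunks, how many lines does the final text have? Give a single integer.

Hunk 1: at line 1 remove [ocwe] add [kkk,zaja,afyby] -> 8 lines: mkb kkk zaja afyby jznk uni zzjly thjz
Hunk 2: at line 4 remove [jznk,uni] add [ugf,xmdz,jwbmv] -> 9 lines: mkb kkk zaja afyby ugf xmdz jwbmv zzjly thjz
Hunk 3: at line 1 remove [zaja,afyby,ugf] add [ebb,eiihu,wbgq] -> 9 lines: mkb kkk ebb eiihu wbgq xmdz jwbmv zzjly thjz
Hunk 4: at line 1 remove [ebb,eiihu,wbgq] add [qgtln,ejx] -> 8 lines: mkb kkk qgtln ejx xmdz jwbmv zzjly thjz
Hunk 5: at line 1 remove [qgtln] add [umk,jbunx,rib] -> 10 lines: mkb kkk umk jbunx rib ejx xmdz jwbmv zzjly thjz
Final line count: 10

Answer: 10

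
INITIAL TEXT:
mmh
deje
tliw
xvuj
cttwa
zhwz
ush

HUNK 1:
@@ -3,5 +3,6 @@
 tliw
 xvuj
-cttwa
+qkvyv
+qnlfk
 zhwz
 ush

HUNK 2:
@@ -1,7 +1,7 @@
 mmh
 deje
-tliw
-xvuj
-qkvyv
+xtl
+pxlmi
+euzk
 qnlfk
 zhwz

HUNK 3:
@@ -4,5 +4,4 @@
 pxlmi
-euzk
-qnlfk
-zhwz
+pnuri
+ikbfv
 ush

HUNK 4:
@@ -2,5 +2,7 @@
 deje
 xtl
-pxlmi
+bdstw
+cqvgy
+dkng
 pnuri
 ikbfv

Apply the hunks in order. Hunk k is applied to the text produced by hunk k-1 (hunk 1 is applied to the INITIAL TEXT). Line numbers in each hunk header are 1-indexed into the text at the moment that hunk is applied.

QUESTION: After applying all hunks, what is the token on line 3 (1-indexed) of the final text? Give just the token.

Answer: xtl

Derivation:
Hunk 1: at line 3 remove [cttwa] add [qkvyv,qnlfk] -> 8 lines: mmh deje tliw xvuj qkvyv qnlfk zhwz ush
Hunk 2: at line 1 remove [tliw,xvuj,qkvyv] add [xtl,pxlmi,euzk] -> 8 lines: mmh deje xtl pxlmi euzk qnlfk zhwz ush
Hunk 3: at line 4 remove [euzk,qnlfk,zhwz] add [pnuri,ikbfv] -> 7 lines: mmh deje xtl pxlmi pnuri ikbfv ush
Hunk 4: at line 2 remove [pxlmi] add [bdstw,cqvgy,dkng] -> 9 lines: mmh deje xtl bdstw cqvgy dkng pnuri ikbfv ush
Final line 3: xtl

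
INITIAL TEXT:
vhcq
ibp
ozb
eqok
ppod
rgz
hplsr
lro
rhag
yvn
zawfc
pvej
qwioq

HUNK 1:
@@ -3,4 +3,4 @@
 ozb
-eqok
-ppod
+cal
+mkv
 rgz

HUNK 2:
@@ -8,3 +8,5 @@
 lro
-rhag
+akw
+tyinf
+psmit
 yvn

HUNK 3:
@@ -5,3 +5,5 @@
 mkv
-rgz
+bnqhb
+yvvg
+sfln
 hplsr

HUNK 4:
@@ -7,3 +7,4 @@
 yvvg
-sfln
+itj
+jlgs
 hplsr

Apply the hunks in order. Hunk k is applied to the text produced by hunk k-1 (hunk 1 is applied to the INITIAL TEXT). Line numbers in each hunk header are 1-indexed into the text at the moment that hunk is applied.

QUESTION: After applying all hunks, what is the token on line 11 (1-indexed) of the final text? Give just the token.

Answer: lro

Derivation:
Hunk 1: at line 3 remove [eqok,ppod] add [cal,mkv] -> 13 lines: vhcq ibp ozb cal mkv rgz hplsr lro rhag yvn zawfc pvej qwioq
Hunk 2: at line 8 remove [rhag] add [akw,tyinf,psmit] -> 15 lines: vhcq ibp ozb cal mkv rgz hplsr lro akw tyinf psmit yvn zawfc pvej qwioq
Hunk 3: at line 5 remove [rgz] add [bnqhb,yvvg,sfln] -> 17 lines: vhcq ibp ozb cal mkv bnqhb yvvg sfln hplsr lro akw tyinf psmit yvn zawfc pvej qwioq
Hunk 4: at line 7 remove [sfln] add [itj,jlgs] -> 18 lines: vhcq ibp ozb cal mkv bnqhb yvvg itj jlgs hplsr lro akw tyinf psmit yvn zawfc pvej qwioq
Final line 11: lro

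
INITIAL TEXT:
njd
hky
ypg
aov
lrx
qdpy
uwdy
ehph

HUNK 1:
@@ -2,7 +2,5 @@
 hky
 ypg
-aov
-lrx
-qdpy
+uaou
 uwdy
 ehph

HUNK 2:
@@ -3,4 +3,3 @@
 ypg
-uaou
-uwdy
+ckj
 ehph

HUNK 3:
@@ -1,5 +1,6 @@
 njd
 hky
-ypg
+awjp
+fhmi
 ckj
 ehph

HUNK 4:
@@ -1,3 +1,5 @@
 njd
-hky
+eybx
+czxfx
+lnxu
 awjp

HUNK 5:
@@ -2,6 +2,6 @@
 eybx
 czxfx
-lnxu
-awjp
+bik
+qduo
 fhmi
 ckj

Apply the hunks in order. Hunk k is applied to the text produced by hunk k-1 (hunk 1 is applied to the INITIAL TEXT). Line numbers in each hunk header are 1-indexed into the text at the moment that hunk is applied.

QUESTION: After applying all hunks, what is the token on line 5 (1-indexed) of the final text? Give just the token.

Answer: qduo

Derivation:
Hunk 1: at line 2 remove [aov,lrx,qdpy] add [uaou] -> 6 lines: njd hky ypg uaou uwdy ehph
Hunk 2: at line 3 remove [uaou,uwdy] add [ckj] -> 5 lines: njd hky ypg ckj ehph
Hunk 3: at line 1 remove [ypg] add [awjp,fhmi] -> 6 lines: njd hky awjp fhmi ckj ehph
Hunk 4: at line 1 remove [hky] add [eybx,czxfx,lnxu] -> 8 lines: njd eybx czxfx lnxu awjp fhmi ckj ehph
Hunk 5: at line 2 remove [lnxu,awjp] add [bik,qduo] -> 8 lines: njd eybx czxfx bik qduo fhmi ckj ehph
Final line 5: qduo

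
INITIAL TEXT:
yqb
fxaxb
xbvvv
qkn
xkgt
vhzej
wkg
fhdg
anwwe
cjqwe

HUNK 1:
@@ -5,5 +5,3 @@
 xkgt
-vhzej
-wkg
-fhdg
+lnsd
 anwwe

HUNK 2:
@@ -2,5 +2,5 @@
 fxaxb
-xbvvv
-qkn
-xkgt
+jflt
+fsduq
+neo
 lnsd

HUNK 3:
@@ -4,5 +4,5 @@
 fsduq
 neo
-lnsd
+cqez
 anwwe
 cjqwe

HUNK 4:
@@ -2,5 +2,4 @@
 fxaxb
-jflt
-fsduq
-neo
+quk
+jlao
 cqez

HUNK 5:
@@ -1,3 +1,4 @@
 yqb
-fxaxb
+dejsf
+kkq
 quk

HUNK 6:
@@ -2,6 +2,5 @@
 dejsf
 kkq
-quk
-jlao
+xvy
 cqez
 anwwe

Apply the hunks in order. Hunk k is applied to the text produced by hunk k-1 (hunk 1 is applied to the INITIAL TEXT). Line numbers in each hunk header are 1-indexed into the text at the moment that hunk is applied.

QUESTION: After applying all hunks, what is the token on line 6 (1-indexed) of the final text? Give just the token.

Hunk 1: at line 5 remove [vhzej,wkg,fhdg] add [lnsd] -> 8 lines: yqb fxaxb xbvvv qkn xkgt lnsd anwwe cjqwe
Hunk 2: at line 2 remove [xbvvv,qkn,xkgt] add [jflt,fsduq,neo] -> 8 lines: yqb fxaxb jflt fsduq neo lnsd anwwe cjqwe
Hunk 3: at line 4 remove [lnsd] add [cqez] -> 8 lines: yqb fxaxb jflt fsduq neo cqez anwwe cjqwe
Hunk 4: at line 2 remove [jflt,fsduq,neo] add [quk,jlao] -> 7 lines: yqb fxaxb quk jlao cqez anwwe cjqwe
Hunk 5: at line 1 remove [fxaxb] add [dejsf,kkq] -> 8 lines: yqb dejsf kkq quk jlao cqez anwwe cjqwe
Hunk 6: at line 2 remove [quk,jlao] add [xvy] -> 7 lines: yqb dejsf kkq xvy cqez anwwe cjqwe
Final line 6: anwwe

Answer: anwwe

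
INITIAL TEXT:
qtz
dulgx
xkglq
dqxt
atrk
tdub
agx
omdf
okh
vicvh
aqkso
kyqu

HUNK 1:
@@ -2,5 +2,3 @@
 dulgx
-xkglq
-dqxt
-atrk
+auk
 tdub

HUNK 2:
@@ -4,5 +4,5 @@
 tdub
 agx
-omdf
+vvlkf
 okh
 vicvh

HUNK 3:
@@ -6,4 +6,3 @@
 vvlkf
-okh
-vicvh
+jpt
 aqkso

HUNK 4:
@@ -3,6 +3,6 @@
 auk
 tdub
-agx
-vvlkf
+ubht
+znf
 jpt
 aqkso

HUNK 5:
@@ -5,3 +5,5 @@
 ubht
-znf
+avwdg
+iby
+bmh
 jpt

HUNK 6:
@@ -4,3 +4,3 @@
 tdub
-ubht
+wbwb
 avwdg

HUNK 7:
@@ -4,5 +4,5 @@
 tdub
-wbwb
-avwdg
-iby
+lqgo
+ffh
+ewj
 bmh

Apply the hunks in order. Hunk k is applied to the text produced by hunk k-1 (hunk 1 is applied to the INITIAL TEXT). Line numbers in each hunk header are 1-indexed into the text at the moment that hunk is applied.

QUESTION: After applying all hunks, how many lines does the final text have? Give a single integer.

Answer: 11

Derivation:
Hunk 1: at line 2 remove [xkglq,dqxt,atrk] add [auk] -> 10 lines: qtz dulgx auk tdub agx omdf okh vicvh aqkso kyqu
Hunk 2: at line 4 remove [omdf] add [vvlkf] -> 10 lines: qtz dulgx auk tdub agx vvlkf okh vicvh aqkso kyqu
Hunk 3: at line 6 remove [okh,vicvh] add [jpt] -> 9 lines: qtz dulgx auk tdub agx vvlkf jpt aqkso kyqu
Hunk 4: at line 3 remove [agx,vvlkf] add [ubht,znf] -> 9 lines: qtz dulgx auk tdub ubht znf jpt aqkso kyqu
Hunk 5: at line 5 remove [znf] add [avwdg,iby,bmh] -> 11 lines: qtz dulgx auk tdub ubht avwdg iby bmh jpt aqkso kyqu
Hunk 6: at line 4 remove [ubht] add [wbwb] -> 11 lines: qtz dulgx auk tdub wbwb avwdg iby bmh jpt aqkso kyqu
Hunk 7: at line 4 remove [wbwb,avwdg,iby] add [lqgo,ffh,ewj] -> 11 lines: qtz dulgx auk tdub lqgo ffh ewj bmh jpt aqkso kyqu
Final line count: 11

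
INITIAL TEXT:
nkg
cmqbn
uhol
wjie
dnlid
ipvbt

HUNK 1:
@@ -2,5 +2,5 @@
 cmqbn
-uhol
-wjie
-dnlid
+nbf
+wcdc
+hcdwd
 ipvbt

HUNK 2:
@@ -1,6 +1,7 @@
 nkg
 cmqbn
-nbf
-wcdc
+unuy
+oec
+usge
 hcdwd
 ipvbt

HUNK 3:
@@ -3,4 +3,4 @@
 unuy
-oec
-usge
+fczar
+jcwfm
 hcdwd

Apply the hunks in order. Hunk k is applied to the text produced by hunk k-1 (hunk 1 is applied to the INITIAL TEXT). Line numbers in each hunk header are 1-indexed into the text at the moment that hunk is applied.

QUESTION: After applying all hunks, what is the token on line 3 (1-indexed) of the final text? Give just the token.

Hunk 1: at line 2 remove [uhol,wjie,dnlid] add [nbf,wcdc,hcdwd] -> 6 lines: nkg cmqbn nbf wcdc hcdwd ipvbt
Hunk 2: at line 1 remove [nbf,wcdc] add [unuy,oec,usge] -> 7 lines: nkg cmqbn unuy oec usge hcdwd ipvbt
Hunk 3: at line 3 remove [oec,usge] add [fczar,jcwfm] -> 7 lines: nkg cmqbn unuy fczar jcwfm hcdwd ipvbt
Final line 3: unuy

Answer: unuy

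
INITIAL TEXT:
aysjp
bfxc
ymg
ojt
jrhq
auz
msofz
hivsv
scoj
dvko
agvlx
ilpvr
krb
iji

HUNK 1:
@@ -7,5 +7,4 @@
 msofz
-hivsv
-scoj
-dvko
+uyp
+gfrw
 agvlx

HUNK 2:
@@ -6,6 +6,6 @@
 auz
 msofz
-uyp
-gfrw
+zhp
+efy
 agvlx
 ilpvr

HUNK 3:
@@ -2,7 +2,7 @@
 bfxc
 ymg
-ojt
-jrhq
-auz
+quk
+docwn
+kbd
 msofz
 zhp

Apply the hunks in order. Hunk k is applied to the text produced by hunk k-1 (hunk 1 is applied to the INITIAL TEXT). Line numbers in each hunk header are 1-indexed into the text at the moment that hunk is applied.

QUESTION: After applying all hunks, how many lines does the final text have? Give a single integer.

Hunk 1: at line 7 remove [hivsv,scoj,dvko] add [uyp,gfrw] -> 13 lines: aysjp bfxc ymg ojt jrhq auz msofz uyp gfrw agvlx ilpvr krb iji
Hunk 2: at line 6 remove [uyp,gfrw] add [zhp,efy] -> 13 lines: aysjp bfxc ymg ojt jrhq auz msofz zhp efy agvlx ilpvr krb iji
Hunk 3: at line 2 remove [ojt,jrhq,auz] add [quk,docwn,kbd] -> 13 lines: aysjp bfxc ymg quk docwn kbd msofz zhp efy agvlx ilpvr krb iji
Final line count: 13

Answer: 13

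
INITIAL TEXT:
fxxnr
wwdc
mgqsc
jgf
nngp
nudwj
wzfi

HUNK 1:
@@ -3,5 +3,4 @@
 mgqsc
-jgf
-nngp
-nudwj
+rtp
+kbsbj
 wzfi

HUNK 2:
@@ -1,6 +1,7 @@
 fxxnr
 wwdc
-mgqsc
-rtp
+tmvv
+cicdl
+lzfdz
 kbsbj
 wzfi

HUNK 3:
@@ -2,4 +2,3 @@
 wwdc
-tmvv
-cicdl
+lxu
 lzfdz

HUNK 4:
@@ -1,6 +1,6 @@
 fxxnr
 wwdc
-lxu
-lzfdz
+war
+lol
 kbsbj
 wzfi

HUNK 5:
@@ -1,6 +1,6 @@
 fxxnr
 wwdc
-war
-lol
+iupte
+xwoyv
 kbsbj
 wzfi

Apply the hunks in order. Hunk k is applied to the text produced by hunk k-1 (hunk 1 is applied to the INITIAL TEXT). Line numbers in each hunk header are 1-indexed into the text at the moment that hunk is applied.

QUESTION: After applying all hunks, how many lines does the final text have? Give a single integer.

Answer: 6

Derivation:
Hunk 1: at line 3 remove [jgf,nngp,nudwj] add [rtp,kbsbj] -> 6 lines: fxxnr wwdc mgqsc rtp kbsbj wzfi
Hunk 2: at line 1 remove [mgqsc,rtp] add [tmvv,cicdl,lzfdz] -> 7 lines: fxxnr wwdc tmvv cicdl lzfdz kbsbj wzfi
Hunk 3: at line 2 remove [tmvv,cicdl] add [lxu] -> 6 lines: fxxnr wwdc lxu lzfdz kbsbj wzfi
Hunk 4: at line 1 remove [lxu,lzfdz] add [war,lol] -> 6 lines: fxxnr wwdc war lol kbsbj wzfi
Hunk 5: at line 1 remove [war,lol] add [iupte,xwoyv] -> 6 lines: fxxnr wwdc iupte xwoyv kbsbj wzfi
Final line count: 6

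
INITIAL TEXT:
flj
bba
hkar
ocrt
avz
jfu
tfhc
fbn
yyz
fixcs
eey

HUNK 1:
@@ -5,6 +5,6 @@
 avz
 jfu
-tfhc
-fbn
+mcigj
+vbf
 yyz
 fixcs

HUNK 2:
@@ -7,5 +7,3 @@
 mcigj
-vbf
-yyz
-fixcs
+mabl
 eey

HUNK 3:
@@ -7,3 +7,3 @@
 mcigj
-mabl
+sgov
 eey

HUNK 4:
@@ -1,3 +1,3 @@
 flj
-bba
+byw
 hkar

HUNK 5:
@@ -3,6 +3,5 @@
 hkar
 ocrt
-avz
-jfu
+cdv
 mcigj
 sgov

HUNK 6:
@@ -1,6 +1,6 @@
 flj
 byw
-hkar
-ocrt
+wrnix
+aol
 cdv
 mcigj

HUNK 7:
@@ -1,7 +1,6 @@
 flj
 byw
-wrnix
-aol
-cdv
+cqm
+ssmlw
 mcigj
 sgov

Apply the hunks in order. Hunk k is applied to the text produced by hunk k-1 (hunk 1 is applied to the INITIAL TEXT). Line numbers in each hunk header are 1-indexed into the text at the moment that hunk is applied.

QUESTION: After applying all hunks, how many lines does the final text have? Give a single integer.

Answer: 7

Derivation:
Hunk 1: at line 5 remove [tfhc,fbn] add [mcigj,vbf] -> 11 lines: flj bba hkar ocrt avz jfu mcigj vbf yyz fixcs eey
Hunk 2: at line 7 remove [vbf,yyz,fixcs] add [mabl] -> 9 lines: flj bba hkar ocrt avz jfu mcigj mabl eey
Hunk 3: at line 7 remove [mabl] add [sgov] -> 9 lines: flj bba hkar ocrt avz jfu mcigj sgov eey
Hunk 4: at line 1 remove [bba] add [byw] -> 9 lines: flj byw hkar ocrt avz jfu mcigj sgov eey
Hunk 5: at line 3 remove [avz,jfu] add [cdv] -> 8 lines: flj byw hkar ocrt cdv mcigj sgov eey
Hunk 6: at line 1 remove [hkar,ocrt] add [wrnix,aol] -> 8 lines: flj byw wrnix aol cdv mcigj sgov eey
Hunk 7: at line 1 remove [wrnix,aol,cdv] add [cqm,ssmlw] -> 7 lines: flj byw cqm ssmlw mcigj sgov eey
Final line count: 7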